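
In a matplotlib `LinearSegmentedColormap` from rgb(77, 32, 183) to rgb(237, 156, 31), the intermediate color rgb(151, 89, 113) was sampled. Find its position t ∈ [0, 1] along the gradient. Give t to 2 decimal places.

Invert the lerp on the R channel (largest span, 160): t = (151 − 77) / (237 − 77) = 74/160 = 0.4625.
Check on G: (89 − 32)/(156 − 32) = 0.4597 ✓

0.46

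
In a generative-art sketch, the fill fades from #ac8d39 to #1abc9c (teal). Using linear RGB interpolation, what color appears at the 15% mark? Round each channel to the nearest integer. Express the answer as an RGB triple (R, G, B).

#ac8d39 → (172, 141, 57); #1abc9c → (26, 188, 156).
15% corresponds to t = 0.15.
R = 172 + 0.15 × (26 − 172) = 172 + 0.15 × -146 = 150.1 → 150
G = 141 + 0.15 × (188 − 141) = 141 + 0.15 × 47 = 148.05 → 148
B = 57 + 0.15 × (156 − 57) = 57 + 0.15 × 99 = 71.85 → 72

(150, 148, 72)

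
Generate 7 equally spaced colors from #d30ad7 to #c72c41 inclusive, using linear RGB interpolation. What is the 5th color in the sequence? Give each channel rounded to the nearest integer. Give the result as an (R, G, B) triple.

With 7 swatches and endpoints inclusive, swatch 5 sits at t = (5 − 1)/(7 − 1) = 4/6 ≈ 0.6667.
#d30ad7 → (211, 10, 215); #c72c41 → (199, 44, 65).
R = 211 + 0.6667 × (199 − 211) = 203 → 203
G = 10 + 0.6667 × (44 − 10) = 32.668 → 33
B = 215 + 0.6667 × (65 − 215) = 114.995 → 115

(203, 33, 115)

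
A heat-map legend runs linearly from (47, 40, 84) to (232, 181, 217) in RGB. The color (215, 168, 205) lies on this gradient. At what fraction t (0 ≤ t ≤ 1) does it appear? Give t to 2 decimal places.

Invert the lerp on the R channel (largest span, 185): t = (215 − 47) / (232 − 47) = 168/185 = 0.90811.
Check on G: (168 − 40)/(181 − 40) = 0.9078 ✓

0.91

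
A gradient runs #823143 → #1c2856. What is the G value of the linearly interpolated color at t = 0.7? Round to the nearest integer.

G₁ = 49 (from #823143), G₂ = 40 (from #1c2856).
G = 49 + 0.7 × (40 − 49) = 42.7 → 43

43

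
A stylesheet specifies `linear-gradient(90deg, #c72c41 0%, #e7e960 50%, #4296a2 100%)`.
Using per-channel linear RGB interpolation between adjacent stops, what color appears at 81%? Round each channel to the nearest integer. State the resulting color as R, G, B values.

(129, 182, 137)

81% lies between the 50% and 100% stops, so the local fraction is t = (81 − 50)/(100 − 50) = 31/50 ≈ 0.62.
#e7e960 → (231, 233, 96); #4296a2 → (66, 150, 162).
R = 231 + 0.62 × (66 − 231) = 128.7 → 129
G = 233 + 0.62 × (150 − 233) = 181.54 → 182
B = 96 + 0.62 × (162 − 96) = 136.92 → 137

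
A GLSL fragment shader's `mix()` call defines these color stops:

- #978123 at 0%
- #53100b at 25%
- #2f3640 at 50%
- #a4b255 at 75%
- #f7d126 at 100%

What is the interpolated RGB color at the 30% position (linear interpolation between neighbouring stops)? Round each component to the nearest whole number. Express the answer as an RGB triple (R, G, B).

(76, 24, 22)

30% lies between the 25% and 50% stops, so the local fraction is t = (30 − 25)/(50 − 25) = 5/25 ≈ 0.2.
#53100b → (83, 16, 11); #2f3640 → (47, 54, 64).
R = 83 + 0.2 × (47 − 83) = 75.8 → 76
G = 16 + 0.2 × (54 − 16) = 23.6 → 24
B = 11 + 0.2 × (64 − 11) = 21.6 → 22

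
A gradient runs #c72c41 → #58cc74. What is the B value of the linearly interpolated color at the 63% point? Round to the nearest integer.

97

B₁ = 65 (from #c72c41), B₂ = 116 (from #58cc74).
B = 65 + 0.63 × (116 − 65) = 97.13 → 97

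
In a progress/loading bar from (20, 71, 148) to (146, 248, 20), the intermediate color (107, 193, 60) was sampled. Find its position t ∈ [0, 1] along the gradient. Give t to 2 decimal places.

Invert the lerp on the G channel (largest span, 177): t = (193 − 71) / (248 − 71) = 122/177 = 0.68927.
Check on R: (107 − 20)/(146 − 20) = 0.6905 ✓

0.69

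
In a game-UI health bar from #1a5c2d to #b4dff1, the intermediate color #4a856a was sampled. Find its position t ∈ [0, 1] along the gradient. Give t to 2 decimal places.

0.31

Invert the lerp on the B channel (largest span, 196): t = (106 − 45) / (241 − 45) = 61/196 = 0.31122.
Check on R: (74 − 26)/(180 − 26) = 0.3117 ✓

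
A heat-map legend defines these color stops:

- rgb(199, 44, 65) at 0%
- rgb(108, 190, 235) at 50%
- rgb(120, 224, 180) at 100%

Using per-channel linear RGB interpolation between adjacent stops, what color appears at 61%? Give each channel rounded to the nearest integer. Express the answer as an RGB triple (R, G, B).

(111, 197, 223)

61% lies between the 50% and 100% stops, so the local fraction is t = (61 − 50)/(100 − 50) = 11/50 ≈ 0.22.
R = 108 + 0.22 × (120 − 108) = 110.64 → 111
G = 190 + 0.22 × (224 − 190) = 197.48 → 197
B = 235 + 0.22 × (180 − 235) = 222.9 → 223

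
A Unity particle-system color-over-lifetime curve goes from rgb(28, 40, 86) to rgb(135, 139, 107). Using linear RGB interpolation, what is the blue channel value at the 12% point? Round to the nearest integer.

89

B = 86 + 0.12 × (107 − 86) = 88.52 → 89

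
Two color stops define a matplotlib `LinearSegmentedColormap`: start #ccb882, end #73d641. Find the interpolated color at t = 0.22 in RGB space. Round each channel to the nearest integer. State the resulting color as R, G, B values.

(184, 191, 116)

#ccb882 → (204, 184, 130); #73d641 → (115, 214, 65).
R = 204 + 0.22 × (115 − 204) = 204 + 0.22 × -89 = 184.42 → 184
G = 184 + 0.22 × (214 − 184) = 184 + 0.22 × 30 = 190.6 → 191
B = 130 + 0.22 × (65 − 130) = 130 + 0.22 × -65 = 115.7 → 116
So the blended color is (184, 191, 116), about #b8bf74.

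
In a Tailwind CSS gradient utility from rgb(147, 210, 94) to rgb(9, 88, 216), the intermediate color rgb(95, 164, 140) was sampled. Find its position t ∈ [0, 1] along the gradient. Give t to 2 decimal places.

Invert the lerp on the R channel (largest span, 138): t = (95 − 147) / (9 − 147) = -52/-138 = 0.37681.
Check on G: (164 − 210)/(88 − 210) = 0.377 ✓

0.38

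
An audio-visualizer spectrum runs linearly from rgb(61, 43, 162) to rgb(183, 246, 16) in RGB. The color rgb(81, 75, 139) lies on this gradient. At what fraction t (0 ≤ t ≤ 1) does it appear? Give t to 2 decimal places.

Invert the lerp on the G channel (largest span, 203): t = (75 − 43) / (246 − 43) = 32/203 = 0.15764.
Check on R: (81 − 61)/(183 − 61) = 0.1639 ✓

0.16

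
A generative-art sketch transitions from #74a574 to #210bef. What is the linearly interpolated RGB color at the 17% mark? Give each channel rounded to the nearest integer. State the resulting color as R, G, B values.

#74a574 → (116, 165, 116); #210bef → (33, 11, 239).
17% corresponds to t = 0.17.
R = 116 + 0.17 × (33 − 116) = 116 + 0.17 × -83 = 101.89 → 102
G = 165 + 0.17 × (11 − 165) = 165 + 0.17 × -154 = 138.82 → 139
B = 116 + 0.17 × (239 − 116) = 116 + 0.17 × 123 = 136.91 → 137

(102, 139, 137)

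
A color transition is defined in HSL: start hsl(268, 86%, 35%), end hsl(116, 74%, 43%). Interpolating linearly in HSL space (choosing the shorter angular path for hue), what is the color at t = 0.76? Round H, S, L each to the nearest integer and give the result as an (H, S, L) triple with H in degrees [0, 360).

Hue arc: Δh = 116 − 268 = -152° (|Δh| ≤ 180, already the shorter path).
H = 268 + 0.76 × (-152) = 152.48 → 152°
S = 86 + 0.76 × (74 − 86) = 76.88 → 77%
L = 35 + 0.76 × (43 − 35) = 41.08 → 41%

(152, 77, 41)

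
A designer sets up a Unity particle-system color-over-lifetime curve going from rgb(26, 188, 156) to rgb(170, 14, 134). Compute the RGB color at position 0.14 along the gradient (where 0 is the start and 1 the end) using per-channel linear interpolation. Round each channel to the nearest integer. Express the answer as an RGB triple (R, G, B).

R = 26 + 0.14 × (170 − 26) = 26 + 0.14 × 144 = 46.16 → 46
G = 188 + 0.14 × (14 − 188) = 188 + 0.14 × -174 = 163.64 → 164
B = 156 + 0.14 × (134 − 156) = 156 + 0.14 × -22 = 152.92 → 153

(46, 164, 153)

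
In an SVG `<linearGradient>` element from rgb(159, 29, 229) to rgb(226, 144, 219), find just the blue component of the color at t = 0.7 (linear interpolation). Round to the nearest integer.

B = 229 + 0.7 × (219 − 229) = 222 → 222

222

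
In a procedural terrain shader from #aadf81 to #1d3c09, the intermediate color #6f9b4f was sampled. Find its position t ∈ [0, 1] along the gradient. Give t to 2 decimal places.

0.42

Invert the lerp on the G channel (largest span, 163): t = (155 − 223) / (60 − 223) = -68/-163 = 0.41718.
Check on R: (111 − 170)/(29 − 170) = 0.4184 ✓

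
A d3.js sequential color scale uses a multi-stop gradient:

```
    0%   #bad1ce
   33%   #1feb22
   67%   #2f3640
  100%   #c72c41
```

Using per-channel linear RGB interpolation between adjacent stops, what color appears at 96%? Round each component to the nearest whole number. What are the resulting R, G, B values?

96% lies between the 67% and 100% stops, so the local fraction is t = (96 − 67)/(100 − 67) = 29/33 ≈ 0.8788.
#2f3640 → (47, 54, 64); #c72c41 → (199, 44, 65).
R = 47 + 0.8788 × (199 − 47) = 180.578 → 181
G = 54 + 0.8788 × (44 − 54) = 45.212 → 45
B = 64 + 0.8788 × (65 − 64) = 64.879 → 65

(181, 45, 65)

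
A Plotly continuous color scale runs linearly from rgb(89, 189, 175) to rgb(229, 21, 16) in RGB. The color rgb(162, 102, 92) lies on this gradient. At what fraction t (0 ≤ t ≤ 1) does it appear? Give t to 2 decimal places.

Invert the lerp on the G channel (largest span, 168): t = (102 − 189) / (21 − 189) = -87/-168 = 0.51786.
Check on R: (162 − 89)/(229 − 89) = 0.5214 ✓

0.52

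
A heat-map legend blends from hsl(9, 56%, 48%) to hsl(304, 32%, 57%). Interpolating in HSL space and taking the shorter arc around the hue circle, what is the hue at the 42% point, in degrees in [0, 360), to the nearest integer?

342

Hue: 304 − 9 = 295°, but |295| > 180 so the shorter arc goes the other way: Δh = 295 − 360 = -65°.
H = 9 + 0.42 × (-65) = -18.3 → -18 → -18 mod 360 = 342°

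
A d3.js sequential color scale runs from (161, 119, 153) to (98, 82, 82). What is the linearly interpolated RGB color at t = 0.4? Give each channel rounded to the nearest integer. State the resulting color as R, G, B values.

R = 161 + 0.4 × (98 − 161) = 161 + 0.4 × -63 = 135.8 → 136
G = 119 + 0.4 × (82 − 119) = 119 + 0.4 × -37 = 104.2 → 104
B = 153 + 0.4 × (82 − 153) = 153 + 0.4 × -71 = 124.6 → 125
So the blended color is (136, 104, 125), about #88687d.

(136, 104, 125)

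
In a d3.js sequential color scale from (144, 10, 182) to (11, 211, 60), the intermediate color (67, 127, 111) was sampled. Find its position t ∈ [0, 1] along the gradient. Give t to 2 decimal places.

Invert the lerp on the G channel (largest span, 201): t = (127 − 10) / (211 − 10) = 117/201 = 0.58209.
Check on R: (67 − 144)/(11 − 144) = 0.5789 ✓

0.58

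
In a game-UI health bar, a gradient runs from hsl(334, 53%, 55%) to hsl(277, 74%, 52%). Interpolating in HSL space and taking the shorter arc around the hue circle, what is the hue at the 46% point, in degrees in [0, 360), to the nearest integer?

Hue arc: Δh = 277 − 334 = -57° (|Δh| ≤ 180, already the shorter path).
H = 334 + 0.46 × (-57) = 307.78 → 308°

308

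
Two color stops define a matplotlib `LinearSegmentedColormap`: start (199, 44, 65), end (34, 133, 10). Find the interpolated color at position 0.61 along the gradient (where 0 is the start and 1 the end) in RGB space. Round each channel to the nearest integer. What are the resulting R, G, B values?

(98, 98, 31)

R = 199 + 0.61 × (34 − 199) = 199 + 0.61 × -165 = 98.35 → 98
G = 44 + 0.61 × (133 − 44) = 44 + 0.61 × 89 = 98.29 → 98
B = 65 + 0.61 × (10 − 65) = 65 + 0.61 × -55 = 31.45 → 31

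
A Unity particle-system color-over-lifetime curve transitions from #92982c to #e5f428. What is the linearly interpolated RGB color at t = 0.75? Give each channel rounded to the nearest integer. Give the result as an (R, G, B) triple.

(208, 221, 41)

#92982c → (146, 152, 44); #e5f428 → (229, 244, 40).
R = 146 + 0.75 × (229 − 146) = 146 + 0.75 × 83 = 208.25 → 208
G = 152 + 0.75 × (244 − 152) = 152 + 0.75 × 92 = 221 → 221
B = 44 + 0.75 × (40 − 44) = 44 + 0.75 × -4 = 41 → 41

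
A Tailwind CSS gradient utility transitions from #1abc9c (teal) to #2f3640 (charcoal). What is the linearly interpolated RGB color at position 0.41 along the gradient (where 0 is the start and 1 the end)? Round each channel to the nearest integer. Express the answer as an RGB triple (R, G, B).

(35, 133, 118)

#1abc9c → (26, 188, 156); #2f3640 → (47, 54, 64).
R = 26 + 0.41 × (47 − 26) = 26 + 0.41 × 21 = 34.61 → 35
G = 188 + 0.41 × (54 − 188) = 188 + 0.41 × -134 = 133.06 → 133
B = 156 + 0.41 × (64 − 156) = 156 + 0.41 × -92 = 118.28 → 118
So the blended color is (35, 133, 118), about #238576.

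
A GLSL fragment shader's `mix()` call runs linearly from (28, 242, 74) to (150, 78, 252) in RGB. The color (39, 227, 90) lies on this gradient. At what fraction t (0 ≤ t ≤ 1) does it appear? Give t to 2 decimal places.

0.09

Invert the lerp on the B channel (largest span, 178): t = (90 − 74) / (252 − 74) = 16/178 = 0.089888.
Check on R: (39 − 28)/(150 − 28) = 0.09016 ✓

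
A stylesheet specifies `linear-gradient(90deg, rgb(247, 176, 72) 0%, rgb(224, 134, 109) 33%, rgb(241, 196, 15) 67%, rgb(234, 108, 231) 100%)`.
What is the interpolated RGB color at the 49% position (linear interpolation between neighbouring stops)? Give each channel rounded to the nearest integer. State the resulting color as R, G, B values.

49% lies between the 33% and 67% stops, so the local fraction is t = (49 − 33)/(67 − 33) = 16/34 ≈ 0.4706.
R = 224 + 0.4706 × (241 − 224) = 232 → 232
G = 134 + 0.4706 × (196 − 134) = 163.177 → 163
B = 109 + 0.4706 × (15 − 109) = 64.764 → 65

(232, 163, 65)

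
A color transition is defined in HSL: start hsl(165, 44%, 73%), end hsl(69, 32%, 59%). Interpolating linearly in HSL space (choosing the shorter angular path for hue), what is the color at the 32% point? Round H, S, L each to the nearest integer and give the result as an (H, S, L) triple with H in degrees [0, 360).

(134, 40, 69)

Hue arc: Δh = 69 − 165 = -96° (|Δh| ≤ 180, already the shorter path).
H = 165 + 0.32 × (-96) = 134.28 → 134°
S = 44 + 0.32 × (32 − 44) = 40.16 → 40%
L = 73 + 0.32 × (59 − 73) = 68.52 → 69%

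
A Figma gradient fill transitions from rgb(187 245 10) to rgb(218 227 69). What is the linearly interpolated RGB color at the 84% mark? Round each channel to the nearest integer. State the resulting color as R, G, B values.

84% corresponds to t = 0.84.
R = 187 + 0.84 × (218 − 187) = 187 + 0.84 × 31 = 213.04 → 213
G = 245 + 0.84 × (227 − 245) = 245 + 0.84 × -18 = 229.88 → 230
B = 10 + 0.84 × (69 − 10) = 10 + 0.84 × 59 = 59.56 → 60
So the blended color is (213, 230, 60), about #d5e63c.

(213, 230, 60)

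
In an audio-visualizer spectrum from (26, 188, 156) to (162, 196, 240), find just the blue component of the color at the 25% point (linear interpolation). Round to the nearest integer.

177

B = 156 + 0.25 × (240 − 156) = 177 → 177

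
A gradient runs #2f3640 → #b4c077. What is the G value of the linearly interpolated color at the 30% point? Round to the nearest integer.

95

G₁ = 54 (from #2f3640), G₂ = 192 (from #b4c077).
G = 54 + 0.3 × (192 − 54) = 95.4 → 95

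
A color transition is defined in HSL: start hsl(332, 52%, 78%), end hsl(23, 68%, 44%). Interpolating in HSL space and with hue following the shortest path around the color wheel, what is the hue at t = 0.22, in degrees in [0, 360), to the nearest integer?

Hue: 23 − 332 = -309°, but |-309| > 180 so the shorter arc goes the other way: Δh = -309 + 360 = 51°.
H = 332 + 0.22 × (51) = 343.22 → 343°

343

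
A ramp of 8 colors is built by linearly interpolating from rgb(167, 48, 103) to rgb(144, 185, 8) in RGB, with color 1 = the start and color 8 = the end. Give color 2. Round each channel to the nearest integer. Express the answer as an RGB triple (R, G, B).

With 8 swatches and endpoints inclusive, swatch 2 sits at t = (2 − 1)/(8 − 1) = 1/7 ≈ 0.1429.
R = 167 + 0.1429 × (144 − 167) = 163.713 → 164
G = 48 + 0.1429 × (185 − 48) = 67.577 → 68
B = 103 + 0.1429 × (8 − 103) = 89.424 → 89

(164, 68, 89)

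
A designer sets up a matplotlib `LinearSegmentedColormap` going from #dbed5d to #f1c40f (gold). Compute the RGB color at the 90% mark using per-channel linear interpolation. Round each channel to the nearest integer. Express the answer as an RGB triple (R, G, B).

(239, 200, 23)

#dbed5d → (219, 237, 93); #f1c40f → (241, 196, 15).
90% corresponds to t = 0.9.
R = 219 + 0.9 × (241 − 219) = 219 + 0.9 × 22 = 238.8 → 239
G = 237 + 0.9 × (196 − 237) = 237 + 0.9 × -41 = 200.1 → 200
B = 93 + 0.9 × (15 − 93) = 93 + 0.9 × -78 = 22.8 → 23
So the blended color is (239, 200, 23), about #efc817.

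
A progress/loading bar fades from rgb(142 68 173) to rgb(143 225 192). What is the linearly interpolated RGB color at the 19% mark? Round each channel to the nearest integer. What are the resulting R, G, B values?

(142, 98, 177)

19% corresponds to t = 0.19.
R = 142 + 0.19 × (143 − 142) = 142 + 0.19 × 1 = 142.19 → 142
G = 68 + 0.19 × (225 − 68) = 68 + 0.19 × 157 = 97.83 → 98
B = 173 + 0.19 × (192 − 173) = 173 + 0.19 × 19 = 176.61 → 177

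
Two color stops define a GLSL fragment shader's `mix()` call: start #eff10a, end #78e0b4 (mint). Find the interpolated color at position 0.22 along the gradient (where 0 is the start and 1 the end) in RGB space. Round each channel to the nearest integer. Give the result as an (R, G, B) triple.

#eff10a → (239, 241, 10); #78e0b4 → (120, 224, 180).
R = 239 + 0.22 × (120 − 239) = 239 + 0.22 × -119 = 212.82 → 213
G = 241 + 0.22 × (224 − 241) = 241 + 0.22 × -17 = 237.26 → 237
B = 10 + 0.22 × (180 − 10) = 10 + 0.22 × 170 = 47.4 → 47

(213, 237, 47)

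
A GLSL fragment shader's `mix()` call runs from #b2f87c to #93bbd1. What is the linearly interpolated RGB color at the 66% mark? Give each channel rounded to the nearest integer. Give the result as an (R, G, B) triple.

#b2f87c → (178, 248, 124); #93bbd1 → (147, 187, 209).
66% corresponds to t = 0.66.
R = 178 + 0.66 × (147 − 178) = 178 + 0.66 × -31 = 157.54 → 158
G = 248 + 0.66 × (187 − 248) = 248 + 0.66 × -61 = 207.74 → 208
B = 124 + 0.66 × (209 − 124) = 124 + 0.66 × 85 = 180.1 → 180

(158, 208, 180)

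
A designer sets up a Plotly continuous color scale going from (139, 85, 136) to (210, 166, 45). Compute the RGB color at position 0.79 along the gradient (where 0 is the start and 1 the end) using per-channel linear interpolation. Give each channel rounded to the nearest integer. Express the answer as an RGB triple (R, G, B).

(195, 149, 64)

R = 139 + 0.79 × (210 − 139) = 139 + 0.79 × 71 = 195.09 → 195
G = 85 + 0.79 × (166 − 85) = 85 + 0.79 × 81 = 148.99 → 149
B = 136 + 0.79 × (45 − 136) = 136 + 0.79 × -91 = 64.11 → 64
So the blended color is (195, 149, 64), about #c39540.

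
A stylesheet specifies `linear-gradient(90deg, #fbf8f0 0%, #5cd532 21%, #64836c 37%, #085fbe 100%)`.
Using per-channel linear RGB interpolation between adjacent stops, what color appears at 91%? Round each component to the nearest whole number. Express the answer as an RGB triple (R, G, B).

91% lies between the 37% and 100% stops, so the local fraction is t = (91 − 37)/(100 − 37) = 54/63 ≈ 0.8571.
#64836c → (100, 131, 108); #085fbe → (8, 95, 190).
R = 100 + 0.8571 × (8 − 100) = 21.147 → 21
G = 131 + 0.8571 × (95 − 131) = 100.144 → 100
B = 108 + 0.8571 × (190 − 108) = 178.282 → 178

(21, 100, 178)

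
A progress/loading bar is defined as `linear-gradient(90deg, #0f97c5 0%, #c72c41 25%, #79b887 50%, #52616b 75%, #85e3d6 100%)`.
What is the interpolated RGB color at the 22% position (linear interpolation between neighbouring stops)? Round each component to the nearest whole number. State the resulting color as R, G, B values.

22% lies between the 0% and 25% stops, so the local fraction is t = (22 − 0)/(25 − 0) = 22/25 ≈ 0.88.
#0f97c5 → (15, 151, 197); #c72c41 → (199, 44, 65).
R = 15 + 0.88 × (199 − 15) = 176.92 → 177
G = 151 + 0.88 × (44 − 151) = 56.84 → 57
B = 197 + 0.88 × (65 − 197) = 80.84 → 81

(177, 57, 81)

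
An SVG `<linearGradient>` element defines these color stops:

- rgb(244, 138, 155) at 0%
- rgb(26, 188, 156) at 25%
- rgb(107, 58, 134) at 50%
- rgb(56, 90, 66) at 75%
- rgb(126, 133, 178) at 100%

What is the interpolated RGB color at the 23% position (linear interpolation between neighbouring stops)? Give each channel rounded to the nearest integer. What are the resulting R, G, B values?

23% lies between the 0% and 25% stops, so the local fraction is t = (23 − 0)/(25 − 0) = 23/25 ≈ 0.92.
R = 244 + 0.92 × (26 − 244) = 43.44 → 43
G = 138 + 0.92 × (188 − 138) = 184 → 184
B = 155 + 0.92 × (156 − 155) = 155.92 → 156

(43, 184, 156)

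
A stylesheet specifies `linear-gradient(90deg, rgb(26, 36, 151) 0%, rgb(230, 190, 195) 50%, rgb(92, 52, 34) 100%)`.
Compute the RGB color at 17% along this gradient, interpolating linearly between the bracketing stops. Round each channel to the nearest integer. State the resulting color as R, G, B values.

(95, 88, 166)

17% lies between the 0% and 50% stops, so the local fraction is t = (17 − 0)/(50 − 0) = 17/50 ≈ 0.34.
R = 26 + 0.34 × (230 − 26) = 95.36 → 95
G = 36 + 0.34 × (190 − 36) = 88.36 → 88
B = 151 + 0.34 × (195 − 151) = 165.96 → 166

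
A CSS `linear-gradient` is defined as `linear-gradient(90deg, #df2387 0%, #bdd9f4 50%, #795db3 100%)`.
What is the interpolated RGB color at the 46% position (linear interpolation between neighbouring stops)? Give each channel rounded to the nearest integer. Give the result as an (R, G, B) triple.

46% lies between the 0% and 50% stops, so the local fraction is t = (46 − 0)/(50 − 0) = 46/50 ≈ 0.92.
#df2387 → (223, 35, 135); #bdd9f4 → (189, 217, 244).
R = 223 + 0.92 × (189 − 223) = 191.72 → 192
G = 35 + 0.92 × (217 − 35) = 202.44 → 202
B = 135 + 0.92 × (244 − 135) = 235.28 → 235

(192, 202, 235)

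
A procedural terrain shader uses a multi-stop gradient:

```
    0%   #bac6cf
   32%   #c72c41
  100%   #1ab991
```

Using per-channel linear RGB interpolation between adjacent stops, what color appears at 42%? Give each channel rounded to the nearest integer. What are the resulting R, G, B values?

(174, 65, 77)

42% lies between the 32% and 100% stops, so the local fraction is t = (42 − 32)/(100 − 32) = 10/68 ≈ 0.1471.
#c72c41 → (199, 44, 65); #1ab991 → (26, 185, 145).
R = 199 + 0.1471 × (26 − 199) = 173.552 → 174
G = 44 + 0.1471 × (185 − 44) = 64.741 → 65
B = 65 + 0.1471 × (145 − 65) = 76.768 → 77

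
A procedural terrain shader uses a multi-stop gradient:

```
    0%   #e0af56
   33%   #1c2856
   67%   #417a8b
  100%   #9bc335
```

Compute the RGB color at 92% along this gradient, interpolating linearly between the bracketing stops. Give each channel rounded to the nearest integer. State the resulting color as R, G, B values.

(133, 177, 74)

92% lies between the 67% and 100% stops, so the local fraction is t = (92 − 67)/(100 − 67) = 25/33 ≈ 0.7576.
#417a8b → (65, 122, 139); #9bc335 → (155, 195, 53).
R = 65 + 0.7576 × (155 − 65) = 133.184 → 133
G = 122 + 0.7576 × (195 − 122) = 177.305 → 177
B = 139 + 0.7576 × (53 − 139) = 73.846 → 74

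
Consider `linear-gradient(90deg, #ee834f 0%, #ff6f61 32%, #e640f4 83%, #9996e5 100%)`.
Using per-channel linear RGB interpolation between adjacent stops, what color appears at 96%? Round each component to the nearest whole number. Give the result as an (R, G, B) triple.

(171, 130, 233)

96% lies between the 83% and 100% stops, so the local fraction is t = (96 − 83)/(100 − 83) = 13/17 ≈ 0.7647.
#e640f4 → (230, 64, 244); #9996e5 → (153, 150, 229).
R = 230 + 0.7647 × (153 − 230) = 171.118 → 171
G = 64 + 0.7647 × (150 − 64) = 129.764 → 130
B = 244 + 0.7647 × (229 − 244) = 232.529 → 233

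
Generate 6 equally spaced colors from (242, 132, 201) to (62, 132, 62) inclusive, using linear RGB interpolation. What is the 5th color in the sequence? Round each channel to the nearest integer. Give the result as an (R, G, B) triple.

(98, 132, 90)

With 6 swatches and endpoints inclusive, swatch 5 sits at t = (5 − 1)/(6 − 1) = 4/5 ≈ 0.8.
R = 242 + 0.8 × (62 − 242) = 98 → 98
G = 132 + 0.8 × (132 − 132) = 132 → 132
B = 201 + 0.8 × (62 − 201) = 89.8 → 90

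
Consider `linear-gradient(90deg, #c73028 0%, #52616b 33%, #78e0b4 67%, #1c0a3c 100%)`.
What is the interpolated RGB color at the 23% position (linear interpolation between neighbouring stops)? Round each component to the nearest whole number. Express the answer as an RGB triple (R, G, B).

23% lies between the 0% and 33% stops, so the local fraction is t = (23 − 0)/(33 − 0) = 23/33 ≈ 0.697.
#c73028 → (199, 48, 40); #52616b → (82, 97, 107).
R = 199 + 0.697 × (82 − 199) = 117.451 → 117
G = 48 + 0.697 × (97 − 48) = 82.153 → 82
B = 40 + 0.697 × (107 − 40) = 86.699 → 87

(117, 82, 87)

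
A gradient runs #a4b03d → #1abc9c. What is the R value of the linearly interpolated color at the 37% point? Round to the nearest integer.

R₁ = 164 (from #a4b03d), R₂ = 26 (from #1abc9c).
R = 164 + 0.37 × (26 − 164) = 112.94 → 113

113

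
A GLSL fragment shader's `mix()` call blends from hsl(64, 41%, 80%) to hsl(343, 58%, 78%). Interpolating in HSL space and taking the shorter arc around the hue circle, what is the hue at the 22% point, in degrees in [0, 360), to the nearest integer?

Hue: 343 − 64 = 279°, but |279| > 180 so the shorter arc goes the other way: Δh = 279 − 360 = -81°.
H = 64 + 0.22 × (-81) = 46.18 → 46°

46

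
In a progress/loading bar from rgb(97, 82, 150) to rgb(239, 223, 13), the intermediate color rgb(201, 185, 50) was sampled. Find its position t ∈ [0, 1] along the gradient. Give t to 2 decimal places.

0.73

Invert the lerp on the R channel (largest span, 142): t = (201 − 97) / (239 − 97) = 104/142 = 0.73239.
Check on G: (185 − 82)/(223 − 82) = 0.7305 ✓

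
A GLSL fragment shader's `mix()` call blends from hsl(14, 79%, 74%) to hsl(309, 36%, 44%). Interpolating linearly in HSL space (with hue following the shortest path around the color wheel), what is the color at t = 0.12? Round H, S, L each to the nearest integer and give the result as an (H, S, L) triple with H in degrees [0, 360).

(6, 74, 70)

Hue: 309 − 14 = 295°, but |295| > 180 so the shorter arc goes the other way: Δh = 295 − 360 = -65°.
H = 14 + 0.12 × (-65) = 6.2 → 6°
S = 79 + 0.12 × (36 − 79) = 73.84 → 74%
L = 74 + 0.12 × (44 − 74) = 70.4 → 70%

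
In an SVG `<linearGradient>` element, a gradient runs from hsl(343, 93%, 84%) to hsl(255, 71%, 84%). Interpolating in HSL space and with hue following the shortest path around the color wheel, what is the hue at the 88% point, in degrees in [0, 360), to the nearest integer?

Hue arc: Δh = 255 − 343 = -88° (|Δh| ≤ 180, already the shorter path).
H = 343 + 0.88 × (-88) = 265.56 → 266°

266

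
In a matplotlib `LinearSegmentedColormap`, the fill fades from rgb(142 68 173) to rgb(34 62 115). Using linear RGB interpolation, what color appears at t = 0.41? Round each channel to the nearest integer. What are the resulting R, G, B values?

R = 142 + 0.41 × (34 − 142) = 142 + 0.41 × -108 = 97.72 → 98
G = 68 + 0.41 × (62 − 68) = 68 + 0.41 × -6 = 65.54 → 66
B = 173 + 0.41 × (115 − 173) = 173 + 0.41 × -58 = 149.22 → 149

(98, 66, 149)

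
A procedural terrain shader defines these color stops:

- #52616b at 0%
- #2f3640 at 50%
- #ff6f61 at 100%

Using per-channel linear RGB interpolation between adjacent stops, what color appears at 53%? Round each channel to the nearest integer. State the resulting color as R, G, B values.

(59, 57, 66)

53% lies between the 50% and 100% stops, so the local fraction is t = (53 − 50)/(100 − 50) = 3/50 ≈ 0.06.
#2f3640 → (47, 54, 64); #ff6f61 → (255, 111, 97).
R = 47 + 0.06 × (255 − 47) = 59.48 → 59
G = 54 + 0.06 × (111 − 54) = 57.42 → 57
B = 64 + 0.06 × (97 − 64) = 65.98 → 66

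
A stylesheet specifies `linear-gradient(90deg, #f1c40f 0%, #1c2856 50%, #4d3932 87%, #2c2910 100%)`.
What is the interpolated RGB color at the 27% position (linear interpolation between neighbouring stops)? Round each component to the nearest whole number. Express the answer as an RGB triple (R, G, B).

(126, 112, 53)

27% lies between the 0% and 50% stops, so the local fraction is t = (27 − 0)/(50 − 0) = 27/50 ≈ 0.54.
#f1c40f → (241, 196, 15); #1c2856 → (28, 40, 86).
R = 241 + 0.54 × (28 − 241) = 125.98 → 126
G = 196 + 0.54 × (40 − 196) = 111.76 → 112
B = 15 + 0.54 × (86 − 15) = 53.34 → 53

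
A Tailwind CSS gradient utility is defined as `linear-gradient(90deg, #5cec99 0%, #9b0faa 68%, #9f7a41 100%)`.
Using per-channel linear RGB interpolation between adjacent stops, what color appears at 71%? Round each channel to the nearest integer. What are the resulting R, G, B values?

(155, 25, 160)

71% lies between the 68% and 100% stops, so the local fraction is t = (71 − 68)/(100 − 68) = 3/32 ≈ 0.0938.
#9b0faa → (155, 15, 170); #9f7a41 → (159, 122, 65).
R = 155 + 0.0938 × (159 − 155) = 155.375 → 155
G = 15 + 0.0938 × (122 − 15) = 25.037 → 25
B = 170 + 0.0938 × (65 − 170) = 160.151 → 160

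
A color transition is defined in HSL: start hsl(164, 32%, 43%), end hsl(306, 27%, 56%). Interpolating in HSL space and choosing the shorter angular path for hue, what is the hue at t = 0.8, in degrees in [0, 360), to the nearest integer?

Hue arc: Δh = 306 − 164 = 142° (|Δh| ≤ 180, already the shorter path).
H = 164 + 0.8 × (142) = 277.6 → 278°

278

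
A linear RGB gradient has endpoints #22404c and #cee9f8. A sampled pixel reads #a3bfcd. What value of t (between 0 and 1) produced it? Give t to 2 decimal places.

Invert the lerp on the R channel (largest span, 172): t = (163 − 34) / (206 − 34) = 129/172 = 0.75.
Check on G: (191 − 64)/(233 − 64) = 0.7515 ✓

0.75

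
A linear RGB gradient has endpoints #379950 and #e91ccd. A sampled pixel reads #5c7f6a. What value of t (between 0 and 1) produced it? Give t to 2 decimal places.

0.21

Invert the lerp on the R channel (largest span, 178): t = (92 − 55) / (233 − 55) = 37/178 = 0.20787.
Check on G: (127 − 153)/(28 − 153) = 0.208 ✓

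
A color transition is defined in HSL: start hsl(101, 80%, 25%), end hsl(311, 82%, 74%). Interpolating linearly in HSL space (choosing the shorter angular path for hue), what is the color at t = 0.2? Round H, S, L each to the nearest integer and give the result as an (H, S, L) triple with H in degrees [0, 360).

Hue: 311 − 101 = 210°, but |210| > 180 so the shorter arc goes the other way: Δh = 210 − 360 = -150°.
H = 101 + 0.2 × (-150) = 71 → 71°
S = 80 + 0.2 × (82 − 80) = 80.4 → 80%
L = 25 + 0.2 × (74 − 25) = 34.8 → 35%

(71, 80, 35)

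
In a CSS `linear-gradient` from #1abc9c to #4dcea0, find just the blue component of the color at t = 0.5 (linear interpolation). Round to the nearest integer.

158

B₁ = 156 (from #1abc9c), B₂ = 160 (from #4dcea0).
B = 156 + 0.5 × (160 − 156) = 158 → 158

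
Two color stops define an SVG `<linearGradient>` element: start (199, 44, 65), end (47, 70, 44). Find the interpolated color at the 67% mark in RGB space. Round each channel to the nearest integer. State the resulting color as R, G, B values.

(97, 61, 51)

67% corresponds to t = 0.67.
R = 199 + 0.67 × (47 − 199) = 199 + 0.67 × -152 = 97.16 → 97
G = 44 + 0.67 × (70 − 44) = 44 + 0.67 × 26 = 61.42 → 61
B = 65 + 0.67 × (44 − 65) = 65 + 0.67 × -21 = 50.93 → 51
So the blended color is (97, 61, 51), about #613d33.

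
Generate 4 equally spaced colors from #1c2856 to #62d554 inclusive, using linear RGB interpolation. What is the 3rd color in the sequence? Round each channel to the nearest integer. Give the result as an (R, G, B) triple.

With 4 swatches and endpoints inclusive, swatch 3 sits at t = (3 − 1)/(4 − 1) = 2/3 ≈ 0.6667.
#1c2856 → (28, 40, 86); #62d554 → (98, 213, 84).
R = 28 + 0.6667 × (98 − 28) = 74.669 → 75
G = 40 + 0.6667 × (213 − 40) = 155.339 → 155
B = 86 + 0.6667 × (84 − 86) = 84.667 → 85

(75, 155, 85)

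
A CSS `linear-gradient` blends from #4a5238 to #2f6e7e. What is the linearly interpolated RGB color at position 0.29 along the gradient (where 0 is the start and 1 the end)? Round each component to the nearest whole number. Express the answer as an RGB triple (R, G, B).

#4a5238 → (74, 82, 56); #2f6e7e → (47, 110, 126).
R = 74 + 0.29 × (47 − 74) = 74 + 0.29 × -27 = 66.17 → 66
G = 82 + 0.29 × (110 − 82) = 82 + 0.29 × 28 = 90.12 → 90
B = 56 + 0.29 × (126 − 56) = 56 + 0.29 × 70 = 76.3 → 76

(66, 90, 76)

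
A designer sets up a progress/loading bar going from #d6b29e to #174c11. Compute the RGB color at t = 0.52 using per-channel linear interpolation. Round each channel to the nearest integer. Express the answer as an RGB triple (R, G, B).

(115, 125, 85)

#d6b29e → (214, 178, 158); #174c11 → (23, 76, 17).
R = 214 + 0.52 × (23 − 214) = 214 + 0.52 × -191 = 114.68 → 115
G = 178 + 0.52 × (76 − 178) = 178 + 0.52 × -102 = 124.96 → 125
B = 158 + 0.52 × (17 − 158) = 158 + 0.52 × -141 = 84.68 → 85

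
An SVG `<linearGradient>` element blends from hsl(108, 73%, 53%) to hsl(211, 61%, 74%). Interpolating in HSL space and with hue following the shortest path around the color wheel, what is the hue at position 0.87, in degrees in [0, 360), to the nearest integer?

Hue arc: Δh = 211 − 108 = 103° (|Δh| ≤ 180, already the shorter path).
H = 108 + 0.87 × (103) = 197.61 → 198°

198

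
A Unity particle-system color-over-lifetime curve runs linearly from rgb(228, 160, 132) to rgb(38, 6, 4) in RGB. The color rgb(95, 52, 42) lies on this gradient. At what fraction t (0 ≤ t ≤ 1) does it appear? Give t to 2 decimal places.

0.70

Invert the lerp on the R channel (largest span, 190): t = (95 − 228) / (38 − 228) = -133/-190 = 0.7.
Check on G: (52 − 160)/(6 − 160) = 0.7013 ✓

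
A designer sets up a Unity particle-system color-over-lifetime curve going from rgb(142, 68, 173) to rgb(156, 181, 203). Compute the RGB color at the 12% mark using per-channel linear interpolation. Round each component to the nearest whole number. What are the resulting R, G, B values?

(144, 82, 177)

12% corresponds to t = 0.12.
R = 142 + 0.12 × (156 − 142) = 142 + 0.12 × 14 = 143.68 → 144
G = 68 + 0.12 × (181 − 68) = 68 + 0.12 × 113 = 81.56 → 82
B = 173 + 0.12 × (203 − 173) = 173 + 0.12 × 30 = 176.6 → 177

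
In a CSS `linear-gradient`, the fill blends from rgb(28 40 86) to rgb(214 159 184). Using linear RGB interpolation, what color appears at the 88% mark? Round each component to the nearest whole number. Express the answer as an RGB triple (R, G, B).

(192, 145, 172)

88% corresponds to t = 0.88.
R = 28 + 0.88 × (214 − 28) = 28 + 0.88 × 186 = 191.68 → 192
G = 40 + 0.88 × (159 − 40) = 40 + 0.88 × 119 = 144.72 → 145
B = 86 + 0.88 × (184 − 86) = 86 + 0.88 × 98 = 172.24 → 172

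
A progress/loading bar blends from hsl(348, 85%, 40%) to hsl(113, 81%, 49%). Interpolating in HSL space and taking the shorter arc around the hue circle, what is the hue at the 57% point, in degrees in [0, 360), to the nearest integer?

Hue: 113 − 348 = -235°, but |-235| > 180 so the shorter arc goes the other way: Δh = -235 + 360 = 125°.
H = 348 + 0.57 × (125) = 419.25 → 419 → 419 mod 360 = 59°

59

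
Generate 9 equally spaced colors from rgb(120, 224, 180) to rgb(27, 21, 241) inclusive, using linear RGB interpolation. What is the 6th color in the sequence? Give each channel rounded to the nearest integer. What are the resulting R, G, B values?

With 9 swatches and endpoints inclusive, swatch 6 sits at t = (6 − 1)/(9 − 1) = 5/8 ≈ 0.625.
R = 120 + 0.625 × (27 − 120) = 61.875 → 62
G = 224 + 0.625 × (21 − 224) = 97.125 → 97
B = 180 + 0.625 × (241 − 180) = 218.125 → 218

(62, 97, 218)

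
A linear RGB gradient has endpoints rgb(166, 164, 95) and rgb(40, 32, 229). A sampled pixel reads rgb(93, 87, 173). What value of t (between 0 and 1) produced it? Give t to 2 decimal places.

0.58

Invert the lerp on the B channel (largest span, 134): t = (173 − 95) / (229 − 95) = 78/134 = 0.58209.
Check on R: (93 − 166)/(40 − 166) = 0.5794 ✓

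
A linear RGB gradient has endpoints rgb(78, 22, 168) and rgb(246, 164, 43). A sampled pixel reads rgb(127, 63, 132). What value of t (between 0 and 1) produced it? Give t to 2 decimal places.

0.29

Invert the lerp on the R channel (largest span, 168): t = (127 − 78) / (246 − 78) = 49/168 = 0.29167.
Check on G: (63 − 22)/(164 − 22) = 0.2887 ✓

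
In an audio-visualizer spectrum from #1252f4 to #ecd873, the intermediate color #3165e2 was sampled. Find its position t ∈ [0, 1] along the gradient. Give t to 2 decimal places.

0.14

Invert the lerp on the R channel (largest span, 218): t = (49 − 18) / (236 − 18) = 31/218 = 0.1422.
Check on G: (101 − 82)/(216 − 82) = 0.1418 ✓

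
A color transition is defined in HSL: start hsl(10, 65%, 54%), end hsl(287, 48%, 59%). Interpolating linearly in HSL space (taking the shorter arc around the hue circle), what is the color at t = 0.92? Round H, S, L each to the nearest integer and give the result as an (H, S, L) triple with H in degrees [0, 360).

Hue: 287 − 10 = 277°, but |277| > 180 so the shorter arc goes the other way: Δh = 277 − 360 = -83°.
H = 10 + 0.92 × (-83) = -66.36 → -66 → -66 mod 360 = 294°
S = 65 + 0.92 × (48 − 65) = 49.36 → 49%
L = 54 + 0.92 × (59 − 54) = 58.6 → 59%

(294, 49, 59)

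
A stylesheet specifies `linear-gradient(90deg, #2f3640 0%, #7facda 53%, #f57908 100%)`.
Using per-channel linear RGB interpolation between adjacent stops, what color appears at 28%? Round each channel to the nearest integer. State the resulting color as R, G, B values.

28% lies between the 0% and 53% stops, so the local fraction is t = (28 − 0)/(53 − 0) = 28/53 ≈ 0.5283.
#2f3640 → (47, 54, 64); #7facda → (127, 172, 218).
R = 47 + 0.5283 × (127 − 47) = 89.264 → 89
G = 54 + 0.5283 × (172 − 54) = 116.339 → 116
B = 64 + 0.5283 × (218 − 64) = 145.358 → 145

(89, 116, 145)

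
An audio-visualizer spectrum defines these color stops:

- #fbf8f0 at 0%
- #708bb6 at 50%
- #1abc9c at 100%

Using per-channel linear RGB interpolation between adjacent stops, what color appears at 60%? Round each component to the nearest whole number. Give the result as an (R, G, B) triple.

(95, 149, 177)

60% lies between the 50% and 100% stops, so the local fraction is t = (60 − 50)/(100 − 50) = 10/50 ≈ 0.2.
#708bb6 → (112, 139, 182); #1abc9c → (26, 188, 156).
R = 112 + 0.2 × (26 − 112) = 94.8 → 95
G = 139 + 0.2 × (188 − 139) = 148.8 → 149
B = 182 + 0.2 × (156 − 182) = 176.8 → 177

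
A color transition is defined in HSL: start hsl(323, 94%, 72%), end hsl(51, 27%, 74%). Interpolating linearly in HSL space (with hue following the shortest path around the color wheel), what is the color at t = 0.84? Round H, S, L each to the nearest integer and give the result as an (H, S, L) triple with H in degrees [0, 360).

(37, 38, 74)

Hue: 51 − 323 = -272°, but |-272| > 180 so the shorter arc goes the other way: Δh = -272 + 360 = 88°.
H = 323 + 0.84 × (88) = 396.92 → 397 → 397 mod 360 = 37°
S = 94 + 0.84 × (27 − 94) = 37.72 → 38%
L = 72 + 0.84 × (74 − 72) = 73.68 → 74%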